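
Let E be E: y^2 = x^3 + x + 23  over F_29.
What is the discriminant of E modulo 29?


4 a^3 + 27 b^2 = 4*1^3 + 27*23^2 = 4 + 14283 = 14287
Delta = -16 * (14287) = -228592
Delta mod 29 = 15

Delta = 15 (mod 29)


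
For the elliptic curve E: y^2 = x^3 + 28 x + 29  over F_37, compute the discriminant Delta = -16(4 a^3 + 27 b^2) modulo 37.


4 a^3 + 27 b^2 = 4*28^3 + 27*29^2 = 87808 + 22707 = 110515
Delta = -16 * (110515) = -1768240
Delta mod 37 = 27

Delta = 27 (mod 37)


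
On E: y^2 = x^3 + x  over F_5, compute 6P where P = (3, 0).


k = 6 = 110_2 (binary, LSB first: 011)
Double-and-add from P = (3, 0):
  bit 0 = 0: acc unchanged = O
  bit 1 = 1: acc = O + O = O
  bit 2 = 1: acc = O + O = O

6P = O


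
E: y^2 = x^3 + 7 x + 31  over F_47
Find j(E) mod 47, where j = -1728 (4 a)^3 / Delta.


Delta = -16(4 a^3 + 27 b^2) mod 47 = 43
-1728 * (4 a)^3 = -1728 * (4*7)^3 mod 47 = 33
j = 33 * 43^(-1) mod 47 = 27

j = 27 (mod 47)


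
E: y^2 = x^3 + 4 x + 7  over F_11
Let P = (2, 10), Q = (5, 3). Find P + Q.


P != Q, so use the chord formula.
s = (y2 - y1) / (x2 - x1) = (4) / (3) mod 11 = 5
x3 = s^2 - x1 - x2 mod 11 = 5^2 - 2 - 5 = 7
y3 = s (x1 - x3) - y1 mod 11 = 5 * (2 - 7) - 10 = 9

P + Q = (7, 9)


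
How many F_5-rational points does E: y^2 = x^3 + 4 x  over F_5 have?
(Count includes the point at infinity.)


For each x in F_5, count y with y^2 = x^3 + 4 x + 0 mod 5:
  x = 0: RHS = 0, y in [0]  -> 1 point(s)
  x = 1: RHS = 0, y in [0]  -> 1 point(s)
  x = 2: RHS = 1, y in [1, 4]  -> 2 point(s)
  x = 3: RHS = 4, y in [2, 3]  -> 2 point(s)
  x = 4: RHS = 0, y in [0]  -> 1 point(s)
Affine points: 7. Add the point at infinity: total = 8.

#E(F_5) = 8


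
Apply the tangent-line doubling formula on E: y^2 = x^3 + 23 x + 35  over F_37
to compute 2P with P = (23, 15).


Doubling: s = (3 x1^2 + a) / (2 y1)
s = (3*23^2 + 23) / (2*15) mod 37 = 29
x3 = s^2 - 2 x1 mod 37 = 29^2 - 2*23 = 18
y3 = s (x1 - x3) - y1 mod 37 = 29 * (23 - 18) - 15 = 19

2P = (18, 19)


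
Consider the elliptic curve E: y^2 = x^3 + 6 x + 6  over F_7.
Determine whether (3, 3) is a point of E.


Check whether y^2 = x^3 + 6 x + 6 (mod 7) for (x, y) = (3, 3).
LHS: y^2 = 3^2 mod 7 = 2
RHS: x^3 + 6 x + 6 = 3^3 + 6*3 + 6 mod 7 = 2
LHS = RHS

Yes, on the curve


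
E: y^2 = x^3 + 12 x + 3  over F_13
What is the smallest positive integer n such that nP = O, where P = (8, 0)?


Compute successive multiples of P until we hit O:
  1P = (8, 0)
  2P = O

ord(P) = 2


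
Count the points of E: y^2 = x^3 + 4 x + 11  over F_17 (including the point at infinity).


For each x in F_17, count y with y^2 = x^3 + 4 x + 11 mod 17:
  x = 1: RHS = 16, y in [4, 13]  -> 2 point(s)
  x = 3: RHS = 16, y in [4, 13]  -> 2 point(s)
  x = 6: RHS = 13, y in [8, 9]  -> 2 point(s)
  x = 7: RHS = 8, y in [5, 12]  -> 2 point(s)
  x = 11: RHS = 9, y in [3, 14]  -> 2 point(s)
  x = 12: RHS = 2, y in [6, 11]  -> 2 point(s)
  x = 13: RHS = 16, y in [4, 13]  -> 2 point(s)
Affine points: 14. Add the point at infinity: total = 15.

#E(F_17) = 15


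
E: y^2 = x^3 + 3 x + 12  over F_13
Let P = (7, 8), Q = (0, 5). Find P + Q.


P != Q, so use the chord formula.
s = (y2 - y1) / (x2 - x1) = (10) / (6) mod 13 = 6
x3 = s^2 - x1 - x2 mod 13 = 6^2 - 7 - 0 = 3
y3 = s (x1 - x3) - y1 mod 13 = 6 * (7 - 3) - 8 = 3

P + Q = (3, 3)


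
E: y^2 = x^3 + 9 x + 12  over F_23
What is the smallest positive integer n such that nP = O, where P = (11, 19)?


Compute successive multiples of P until we hit O:
  1P = (11, 19)
  2P = (7, 2)
  3P = (13, 7)
  4P = (12, 10)
  5P = (12, 13)
  6P = (13, 16)
  7P = (7, 21)
  8P = (11, 4)
  ... (continuing to 9P)
  9P = O

ord(P) = 9


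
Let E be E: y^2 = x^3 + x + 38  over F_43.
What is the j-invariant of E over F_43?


Delta = -16(4 a^3 + 27 b^2) mod 43 = 15
-1728 * (4 a)^3 = -1728 * (4*1)^3 mod 43 = 4
j = 4 * 15^(-1) mod 43 = 6

j = 6 (mod 43)


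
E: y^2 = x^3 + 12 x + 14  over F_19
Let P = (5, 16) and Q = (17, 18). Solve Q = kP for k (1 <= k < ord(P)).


Enumerate multiples of P until we hit Q = (17, 18):
  1P = (5, 16)
  2P = (15, 15)
  3P = (3, 18)
  4P = (12, 10)
  5P = (7, 2)
  6P = (18, 18)
  7P = (13, 12)
  8P = (6, 13)
  9P = (17, 1)
  10P = (14, 0)
  11P = (17, 18)
Match found at i = 11.

k = 11


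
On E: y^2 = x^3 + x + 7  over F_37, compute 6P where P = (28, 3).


k = 6 = 110_2 (binary, LSB first: 011)
Double-and-add from P = (28, 3):
  bit 0 = 0: acc unchanged = O
  bit 1 = 1: acc = O + (15, 20) = (15, 20)
  bit 2 = 1: acc = (15, 20) + (14, 8) = (4, 1)

6P = (4, 1)


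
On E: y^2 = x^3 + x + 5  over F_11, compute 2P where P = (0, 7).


Doubling: s = (3 x1^2 + a) / (2 y1)
s = (3*0^2 + 1) / (2*7) mod 11 = 4
x3 = s^2 - 2 x1 mod 11 = 4^2 - 2*0 = 5
y3 = s (x1 - x3) - y1 mod 11 = 4 * (0 - 5) - 7 = 6

2P = (5, 6)


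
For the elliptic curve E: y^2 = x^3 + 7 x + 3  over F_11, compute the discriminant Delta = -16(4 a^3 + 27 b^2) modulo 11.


4 a^3 + 27 b^2 = 4*7^3 + 27*3^2 = 1372 + 243 = 1615
Delta = -16 * (1615) = -25840
Delta mod 11 = 10

Delta = 10 (mod 11)


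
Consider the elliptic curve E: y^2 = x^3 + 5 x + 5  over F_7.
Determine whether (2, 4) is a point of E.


Check whether y^2 = x^3 + 5 x + 5 (mod 7) for (x, y) = (2, 4).
LHS: y^2 = 4^2 mod 7 = 2
RHS: x^3 + 5 x + 5 = 2^3 + 5*2 + 5 mod 7 = 2
LHS = RHS

Yes, on the curve


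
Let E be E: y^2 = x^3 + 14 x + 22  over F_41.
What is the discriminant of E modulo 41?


4 a^3 + 27 b^2 = 4*14^3 + 27*22^2 = 10976 + 13068 = 24044
Delta = -16 * (24044) = -384704
Delta mod 41 = 40

Delta = 40 (mod 41)


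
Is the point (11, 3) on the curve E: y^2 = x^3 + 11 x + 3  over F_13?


Check whether y^2 = x^3 + 11 x + 3 (mod 13) for (x, y) = (11, 3).
LHS: y^2 = 3^2 mod 13 = 9
RHS: x^3 + 11 x + 3 = 11^3 + 11*11 + 3 mod 13 = 12
LHS != RHS

No, not on the curve


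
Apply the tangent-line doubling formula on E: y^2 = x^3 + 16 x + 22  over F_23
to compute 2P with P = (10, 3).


Doubling: s = (3 x1^2 + a) / (2 y1)
s = (3*10^2 + 16) / (2*3) mod 23 = 22
x3 = s^2 - 2 x1 mod 23 = 22^2 - 2*10 = 4
y3 = s (x1 - x3) - y1 mod 23 = 22 * (10 - 4) - 3 = 14

2P = (4, 14)


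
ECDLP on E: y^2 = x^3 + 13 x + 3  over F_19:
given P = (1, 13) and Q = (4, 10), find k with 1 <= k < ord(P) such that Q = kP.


Enumerate multiples of P until we hit Q = (4, 10):
  1P = (1, 13)
  2P = (4, 10)
Match found at i = 2.

k = 2


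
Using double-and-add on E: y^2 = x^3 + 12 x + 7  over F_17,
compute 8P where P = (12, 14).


k = 8 = 1000_2 (binary, LSB first: 0001)
Double-and-add from P = (12, 14):
  bit 0 = 0: acc unchanged = O
  bit 1 = 0: acc unchanged = O
  bit 2 = 0: acc unchanged = O
  bit 3 = 1: acc = O + (12, 3) = (12, 3)

8P = (12, 3)


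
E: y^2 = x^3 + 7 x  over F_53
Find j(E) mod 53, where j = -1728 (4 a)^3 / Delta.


Delta = -16(4 a^3 + 27 b^2) mod 53 = 43
-1728 * (4 a)^3 = -1728 * (4*7)^3 mod 53 = 51
j = 51 * 43^(-1) mod 53 = 32

j = 32 (mod 53)


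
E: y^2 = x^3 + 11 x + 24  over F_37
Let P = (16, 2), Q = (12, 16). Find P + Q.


P != Q, so use the chord formula.
s = (y2 - y1) / (x2 - x1) = (14) / (33) mod 37 = 15
x3 = s^2 - x1 - x2 mod 37 = 15^2 - 16 - 12 = 12
y3 = s (x1 - x3) - y1 mod 37 = 15 * (16 - 12) - 2 = 21

P + Q = (12, 21)


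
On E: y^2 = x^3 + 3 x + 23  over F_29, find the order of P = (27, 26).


Compute successive multiples of P until we hit O:
  1P = (27, 26)
  2P = (3, 1)
  3P = (24, 17)
  4P = (16, 7)
  5P = (6, 5)
  6P = (26, 4)
  7P = (25, 18)
  8P = (22, 23)
  ... (continuing to 33P)
  33P = O

ord(P) = 33


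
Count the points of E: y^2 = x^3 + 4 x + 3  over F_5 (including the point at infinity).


For each x in F_5, count y with y^2 = x^3 + 4 x + 3 mod 5:
  x = 2: RHS = 4, y in [2, 3]  -> 2 point(s)
Affine points: 2. Add the point at infinity: total = 3.

#E(F_5) = 3


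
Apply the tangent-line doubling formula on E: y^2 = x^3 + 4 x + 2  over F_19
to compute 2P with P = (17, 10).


Doubling: s = (3 x1^2 + a) / (2 y1)
s = (3*17^2 + 4) / (2*10) mod 19 = 16
x3 = s^2 - 2 x1 mod 19 = 16^2 - 2*17 = 13
y3 = s (x1 - x3) - y1 mod 19 = 16 * (17 - 13) - 10 = 16

2P = (13, 16)


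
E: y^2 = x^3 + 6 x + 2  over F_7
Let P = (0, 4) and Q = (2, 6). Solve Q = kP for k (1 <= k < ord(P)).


Enumerate multiples of P until we hit Q = (2, 6):
  1P = (0, 4)
  2P = (1, 4)
  3P = (6, 3)
  4P = (2, 1)
  5P = (2, 6)
Match found at i = 5.

k = 5


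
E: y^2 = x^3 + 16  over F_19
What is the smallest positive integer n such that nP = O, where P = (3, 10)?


Compute successive multiples of P until we hit O:
  1P = (3, 10)
  2P = (1, 6)
  3P = (0, 15)
  4P = (4, 17)
  5P = (4, 2)
  6P = (0, 4)
  7P = (1, 13)
  8P = (3, 9)
  ... (continuing to 9P)
  9P = O

ord(P) = 9


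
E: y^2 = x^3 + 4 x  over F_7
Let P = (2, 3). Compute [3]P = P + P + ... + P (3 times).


k = 3 = 11_2 (binary, LSB first: 11)
Double-and-add from P = (2, 3):
  bit 0 = 1: acc = O + (2, 3) = (2, 3)
  bit 1 = 1: acc = (2, 3) + (0, 0) = (2, 4)

3P = (2, 4)


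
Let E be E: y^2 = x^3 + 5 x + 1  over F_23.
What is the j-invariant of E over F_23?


Delta = -16(4 a^3 + 27 b^2) mod 23 = 9
-1728 * (4 a)^3 = -1728 * (4*5)^3 mod 23 = 12
j = 12 * 9^(-1) mod 23 = 9

j = 9 (mod 23)


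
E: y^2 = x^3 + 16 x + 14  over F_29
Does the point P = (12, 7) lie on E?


Check whether y^2 = x^3 + 16 x + 14 (mod 29) for (x, y) = (12, 7).
LHS: y^2 = 7^2 mod 29 = 20
RHS: x^3 + 16 x + 14 = 12^3 + 16*12 + 14 mod 29 = 20
LHS = RHS

Yes, on the curve


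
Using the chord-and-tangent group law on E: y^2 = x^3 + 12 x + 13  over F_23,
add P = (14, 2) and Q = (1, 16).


P != Q, so use the chord formula.
s = (y2 - y1) / (x2 - x1) = (14) / (10) mod 23 = 6
x3 = s^2 - x1 - x2 mod 23 = 6^2 - 14 - 1 = 21
y3 = s (x1 - x3) - y1 mod 23 = 6 * (14 - 21) - 2 = 2

P + Q = (21, 2)


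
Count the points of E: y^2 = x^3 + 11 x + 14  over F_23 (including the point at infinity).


For each x in F_23, count y with y^2 = x^3 + 11 x + 14 mod 23:
  x = 1: RHS = 3, y in [7, 16]  -> 2 point(s)
  x = 8: RHS = 16, y in [4, 19]  -> 2 point(s)
  x = 13: RHS = 8, y in [10, 13]  -> 2 point(s)
  x = 15: RHS = 12, y in [9, 14]  -> 2 point(s)
  x = 16: RHS = 8, y in [10, 13]  -> 2 point(s)
  x = 17: RHS = 8, y in [10, 13]  -> 2 point(s)
  x = 18: RHS = 18, y in [8, 15]  -> 2 point(s)
  x = 20: RHS = 0, y in [0]  -> 1 point(s)
  x = 22: RHS = 2, y in [5, 18]  -> 2 point(s)
Affine points: 17. Add the point at infinity: total = 18.

#E(F_23) = 18


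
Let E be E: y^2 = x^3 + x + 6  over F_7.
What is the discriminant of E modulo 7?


4 a^3 + 27 b^2 = 4*1^3 + 27*6^2 = 4 + 972 = 976
Delta = -16 * (976) = -15616
Delta mod 7 = 1

Delta = 1 (mod 7)


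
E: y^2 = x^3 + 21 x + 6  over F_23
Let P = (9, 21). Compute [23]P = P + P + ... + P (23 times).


k = 23 = 10111_2 (binary, LSB first: 11101)
Double-and-add from P = (9, 21):
  bit 0 = 1: acc = O + (9, 21) = (9, 21)
  bit 1 = 1: acc = (9, 21) + (14, 10) = (3, 21)
  bit 2 = 1: acc = (3, 21) + (11, 2) = (15, 19)
  bit 3 = 0: acc unchanged = (15, 19)
  bit 4 = 1: acc = (15, 19) + (20, 10) = (17, 3)

23P = (17, 3)


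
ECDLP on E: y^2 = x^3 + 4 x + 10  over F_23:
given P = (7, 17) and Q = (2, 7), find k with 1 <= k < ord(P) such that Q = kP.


Enumerate multiples of P until we hit Q = (2, 7):
  1P = (7, 17)
  2P = (18, 16)
  3P = (2, 16)
  4P = (3, 16)
  5P = (3, 7)
  6P = (2, 7)
Match found at i = 6.

k = 6


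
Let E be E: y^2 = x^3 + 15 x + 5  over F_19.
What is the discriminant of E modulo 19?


4 a^3 + 27 b^2 = 4*15^3 + 27*5^2 = 13500 + 675 = 14175
Delta = -16 * (14175) = -226800
Delta mod 19 = 3

Delta = 3 (mod 19)


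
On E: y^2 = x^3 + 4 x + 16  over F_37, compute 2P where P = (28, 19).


Doubling: s = (3 x1^2 + a) / (2 y1)
s = (3*28^2 + 4) / (2*19) mod 37 = 25
x3 = s^2 - 2 x1 mod 37 = 25^2 - 2*28 = 14
y3 = s (x1 - x3) - y1 mod 37 = 25 * (28 - 14) - 19 = 35

2P = (14, 35)


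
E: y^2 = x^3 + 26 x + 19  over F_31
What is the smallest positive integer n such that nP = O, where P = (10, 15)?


Compute successive multiples of P until we hit O:
  1P = (10, 15)
  2P = (19, 5)
  3P = (4, 30)
  4P = (0, 22)
  5P = (28, 10)
  6P = (28, 21)
  7P = (0, 9)
  8P = (4, 1)
  ... (continuing to 11P)
  11P = O

ord(P) = 11


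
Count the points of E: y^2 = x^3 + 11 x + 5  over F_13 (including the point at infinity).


For each x in F_13, count y with y^2 = x^3 + 11 x + 5 mod 13:
  x = 1: RHS = 4, y in [2, 11]  -> 2 point(s)
  x = 2: RHS = 9, y in [3, 10]  -> 2 point(s)
  x = 3: RHS = 0, y in [0]  -> 1 point(s)
  x = 4: RHS = 9, y in [3, 10]  -> 2 point(s)
  x = 5: RHS = 3, y in [4, 9]  -> 2 point(s)
  x = 6: RHS = 1, y in [1, 12]  -> 2 point(s)
  x = 7: RHS = 9, y in [3, 10]  -> 2 point(s)
  x = 9: RHS = 1, y in [1, 12]  -> 2 point(s)
  x = 10: RHS = 10, y in [6, 7]  -> 2 point(s)
  x = 11: RHS = 1, y in [1, 12]  -> 2 point(s)
Affine points: 19. Add the point at infinity: total = 20.

#E(F_13) = 20


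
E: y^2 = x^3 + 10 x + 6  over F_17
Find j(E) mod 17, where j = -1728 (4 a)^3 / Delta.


Delta = -16(4 a^3 + 27 b^2) mod 17 = 8
-1728 * (4 a)^3 = -1728 * (4*10)^3 mod 17 = 4
j = 4 * 8^(-1) mod 17 = 9

j = 9 (mod 17)


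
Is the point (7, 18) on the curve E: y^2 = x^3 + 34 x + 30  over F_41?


Check whether y^2 = x^3 + 34 x + 30 (mod 41) for (x, y) = (7, 18).
LHS: y^2 = 18^2 mod 41 = 37
RHS: x^3 + 34 x + 30 = 7^3 + 34*7 + 30 mod 41 = 37
LHS = RHS

Yes, on the curve


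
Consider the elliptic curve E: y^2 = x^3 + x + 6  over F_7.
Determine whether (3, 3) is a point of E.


Check whether y^2 = x^3 + 1 x + 6 (mod 7) for (x, y) = (3, 3).
LHS: y^2 = 3^2 mod 7 = 2
RHS: x^3 + 1 x + 6 = 3^3 + 1*3 + 6 mod 7 = 1
LHS != RHS

No, not on the curve


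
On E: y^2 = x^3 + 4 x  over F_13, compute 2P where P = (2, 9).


Doubling: s = (3 x1^2 + a) / (2 y1)
s = (3*2^2 + 4) / (2*9) mod 13 = 11
x3 = s^2 - 2 x1 mod 13 = 11^2 - 2*2 = 0
y3 = s (x1 - x3) - y1 mod 13 = 11 * (2 - 0) - 9 = 0

2P = (0, 0)


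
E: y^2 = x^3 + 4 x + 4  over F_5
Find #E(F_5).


For each x in F_5, count y with y^2 = x^3 + 4 x + 4 mod 5:
  x = 0: RHS = 4, y in [2, 3]  -> 2 point(s)
  x = 1: RHS = 4, y in [2, 3]  -> 2 point(s)
  x = 2: RHS = 0, y in [0]  -> 1 point(s)
  x = 4: RHS = 4, y in [2, 3]  -> 2 point(s)
Affine points: 7. Add the point at infinity: total = 8.

#E(F_5) = 8


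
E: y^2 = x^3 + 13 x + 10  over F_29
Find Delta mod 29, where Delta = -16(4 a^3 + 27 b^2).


4 a^3 + 27 b^2 = 4*13^3 + 27*10^2 = 8788 + 2700 = 11488
Delta = -16 * (11488) = -183808
Delta mod 29 = 23

Delta = 23 (mod 29)


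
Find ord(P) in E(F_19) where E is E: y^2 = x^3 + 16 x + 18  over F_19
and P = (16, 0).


Compute successive multiples of P until we hit O:
  1P = (16, 0)
  2P = O

ord(P) = 2


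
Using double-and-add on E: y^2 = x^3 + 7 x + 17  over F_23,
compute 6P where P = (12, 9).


k = 6 = 110_2 (binary, LSB first: 011)
Double-and-add from P = (12, 9):
  bit 0 = 0: acc unchanged = O
  bit 1 = 1: acc = O + (1, 5) = (1, 5)
  bit 2 = 1: acc = (1, 5) + (22, 20) = (16, 4)

6P = (16, 4)


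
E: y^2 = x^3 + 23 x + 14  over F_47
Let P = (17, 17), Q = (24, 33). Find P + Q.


P != Q, so use the chord formula.
s = (y2 - y1) / (x2 - x1) = (16) / (7) mod 47 = 9
x3 = s^2 - x1 - x2 mod 47 = 9^2 - 17 - 24 = 40
y3 = s (x1 - x3) - y1 mod 47 = 9 * (17 - 40) - 17 = 11

P + Q = (40, 11)


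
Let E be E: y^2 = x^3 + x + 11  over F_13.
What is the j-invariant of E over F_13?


Delta = -16(4 a^3 + 27 b^2) mod 13 = 2
-1728 * (4 a)^3 = -1728 * (4*1)^3 mod 13 = 12
j = 12 * 2^(-1) mod 13 = 6

j = 6 (mod 13)


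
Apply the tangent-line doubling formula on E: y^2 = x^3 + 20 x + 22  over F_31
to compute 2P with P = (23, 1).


Doubling: s = (3 x1^2 + a) / (2 y1)
s = (3*23^2 + 20) / (2*1) mod 31 = 13
x3 = s^2 - 2 x1 mod 31 = 13^2 - 2*23 = 30
y3 = s (x1 - x3) - y1 mod 31 = 13 * (23 - 30) - 1 = 1

2P = (30, 1)


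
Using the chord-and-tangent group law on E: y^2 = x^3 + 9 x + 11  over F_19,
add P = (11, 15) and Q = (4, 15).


P != Q, so use the chord formula.
s = (y2 - y1) / (x2 - x1) = (0) / (12) mod 19 = 0
x3 = s^2 - x1 - x2 mod 19 = 0^2 - 11 - 4 = 4
y3 = s (x1 - x3) - y1 mod 19 = 0 * (11 - 4) - 15 = 4

P + Q = (4, 4)


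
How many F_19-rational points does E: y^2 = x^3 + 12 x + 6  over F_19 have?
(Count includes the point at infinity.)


For each x in F_19, count y with y^2 = x^3 + 12 x + 6 mod 19:
  x = 0: RHS = 6, y in [5, 14]  -> 2 point(s)
  x = 1: RHS = 0, y in [0]  -> 1 point(s)
  x = 2: RHS = 0, y in [0]  -> 1 point(s)
  x = 4: RHS = 4, y in [2, 17]  -> 2 point(s)
  x = 5: RHS = 1, y in [1, 18]  -> 2 point(s)
  x = 6: RHS = 9, y in [3, 16]  -> 2 point(s)
  x = 8: RHS = 6, y in [5, 14]  -> 2 point(s)
  x = 9: RHS = 7, y in [8, 11]  -> 2 point(s)
  x = 10: RHS = 5, y in [9, 10]  -> 2 point(s)
  x = 11: RHS = 6, y in [5, 14]  -> 2 point(s)
  x = 12: RHS = 16, y in [4, 15]  -> 2 point(s)
  x = 14: RHS = 11, y in [7, 12]  -> 2 point(s)
  x = 16: RHS = 0, y in [0]  -> 1 point(s)
Affine points: 23. Add the point at infinity: total = 24.

#E(F_19) = 24


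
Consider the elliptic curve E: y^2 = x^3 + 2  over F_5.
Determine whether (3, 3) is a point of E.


Check whether y^2 = x^3 + 0 x + 2 (mod 5) for (x, y) = (3, 3).
LHS: y^2 = 3^2 mod 5 = 4
RHS: x^3 + 0 x + 2 = 3^3 + 0*3 + 2 mod 5 = 4
LHS = RHS

Yes, on the curve


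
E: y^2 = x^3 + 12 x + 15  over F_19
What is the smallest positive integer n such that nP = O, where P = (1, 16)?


Compute successive multiples of P until we hit O:
  1P = (1, 16)
  2P = (9, 4)
  3P = (16, 16)
  4P = (2, 3)
  5P = (14, 1)
  6P = (15, 6)
  7P = (7, 10)
  8P = (12, 14)
  ... (continuing to 17P)
  17P = O

ord(P) = 17


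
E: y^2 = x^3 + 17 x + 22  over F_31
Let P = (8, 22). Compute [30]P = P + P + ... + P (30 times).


k = 30 = 11110_2 (binary, LSB first: 01111)
Double-and-add from P = (8, 22):
  bit 0 = 0: acc unchanged = O
  bit 1 = 1: acc = O + (24, 26) = (24, 26)
  bit 2 = 1: acc = (24, 26) + (30, 29) = (16, 9)
  bit 3 = 1: acc = (16, 9) + (27, 18) = (23, 5)
  bit 4 = 1: acc = (23, 5) + (22, 16) = (14, 20)

30P = (14, 20)


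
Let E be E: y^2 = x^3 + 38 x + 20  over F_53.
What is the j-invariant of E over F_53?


Delta = -16(4 a^3 + 27 b^2) mod 53 = 5
-1728 * (4 a)^3 = -1728 * (4*38)^3 mod 53 = 5
j = 5 * 5^(-1) mod 53 = 1

j = 1 (mod 53)


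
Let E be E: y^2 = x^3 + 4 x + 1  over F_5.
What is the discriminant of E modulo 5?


4 a^3 + 27 b^2 = 4*4^3 + 27*1^2 = 256 + 27 = 283
Delta = -16 * (283) = -4528
Delta mod 5 = 2

Delta = 2 (mod 5)


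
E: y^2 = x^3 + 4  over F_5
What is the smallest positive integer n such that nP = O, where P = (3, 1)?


Compute successive multiples of P until we hit O:
  1P = (3, 1)
  2P = (0, 2)
  3P = (1, 0)
  4P = (0, 3)
  5P = (3, 4)
  6P = O

ord(P) = 6


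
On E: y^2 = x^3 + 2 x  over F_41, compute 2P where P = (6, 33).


Doubling: s = (3 x1^2 + a) / (2 y1)
s = (3*6^2 + 2) / (2*33) mod 41 = 29
x3 = s^2 - 2 x1 mod 41 = 29^2 - 2*6 = 9
y3 = s (x1 - x3) - y1 mod 41 = 29 * (6 - 9) - 33 = 3

2P = (9, 3)


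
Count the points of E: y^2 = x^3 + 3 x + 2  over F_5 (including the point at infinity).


For each x in F_5, count y with y^2 = x^3 + 3 x + 2 mod 5:
  x = 1: RHS = 1, y in [1, 4]  -> 2 point(s)
  x = 2: RHS = 1, y in [1, 4]  -> 2 point(s)
Affine points: 4. Add the point at infinity: total = 5.

#E(F_5) = 5


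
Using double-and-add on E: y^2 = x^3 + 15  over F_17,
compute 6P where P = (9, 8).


k = 6 = 110_2 (binary, LSB first: 011)
Double-and-add from P = (9, 8):
  bit 0 = 0: acc unchanged = O
  bit 1 = 1: acc = O + (7, 16) = (7, 16)
  bit 2 = 1: acc = (7, 16) + (12, 3) = (0, 10)

6P = (0, 10)


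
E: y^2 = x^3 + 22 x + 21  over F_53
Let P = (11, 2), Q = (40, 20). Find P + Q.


P != Q, so use the chord formula.
s = (y2 - y1) / (x2 - x1) = (18) / (29) mod 53 = 39
x3 = s^2 - x1 - x2 mod 53 = 39^2 - 11 - 40 = 39
y3 = s (x1 - x3) - y1 mod 53 = 39 * (11 - 39) - 2 = 19

P + Q = (39, 19)


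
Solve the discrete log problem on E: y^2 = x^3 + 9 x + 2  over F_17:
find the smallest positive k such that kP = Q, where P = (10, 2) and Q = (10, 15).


Enumerate multiples of P until we hit Q = (10, 15):
  1P = (10, 2)
  2P = (5, 6)
  3P = (4, 0)
  4P = (5, 11)
  5P = (10, 15)
Match found at i = 5.

k = 5


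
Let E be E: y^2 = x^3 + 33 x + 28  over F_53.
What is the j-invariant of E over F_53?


Delta = -16(4 a^3 + 27 b^2) mod 53 = 2
-1728 * (4 a)^3 = -1728 * (4*33)^3 mod 53 = 4
j = 4 * 2^(-1) mod 53 = 2

j = 2 (mod 53)


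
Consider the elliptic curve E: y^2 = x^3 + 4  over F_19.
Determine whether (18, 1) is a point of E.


Check whether y^2 = x^3 + 0 x + 4 (mod 19) for (x, y) = (18, 1).
LHS: y^2 = 1^2 mod 19 = 1
RHS: x^3 + 0 x + 4 = 18^3 + 0*18 + 4 mod 19 = 3
LHS != RHS

No, not on the curve


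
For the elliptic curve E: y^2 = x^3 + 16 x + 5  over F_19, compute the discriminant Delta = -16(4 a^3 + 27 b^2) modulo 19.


4 a^3 + 27 b^2 = 4*16^3 + 27*5^2 = 16384 + 675 = 17059
Delta = -16 * (17059) = -272944
Delta mod 19 = 10

Delta = 10 (mod 19)


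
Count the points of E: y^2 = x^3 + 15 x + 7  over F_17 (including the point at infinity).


For each x in F_17, count y with y^2 = x^3 + 15 x + 7 mod 17:
  x = 7: RHS = 13, y in [8, 9]  -> 2 point(s)
  x = 9: RHS = 4, y in [2, 15]  -> 2 point(s)
  x = 10: RHS = 1, y in [1, 16]  -> 2 point(s)
  x = 13: RHS = 2, y in [6, 11]  -> 2 point(s)
  x = 16: RHS = 8, y in [5, 12]  -> 2 point(s)
Affine points: 10. Add the point at infinity: total = 11.

#E(F_17) = 11


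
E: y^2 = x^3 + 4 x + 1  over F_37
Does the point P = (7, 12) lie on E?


Check whether y^2 = x^3 + 4 x + 1 (mod 37) for (x, y) = (7, 12).
LHS: y^2 = 12^2 mod 37 = 33
RHS: x^3 + 4 x + 1 = 7^3 + 4*7 + 1 mod 37 = 2
LHS != RHS

No, not on the curve


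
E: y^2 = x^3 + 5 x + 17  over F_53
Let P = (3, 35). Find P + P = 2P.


Doubling: s = (3 x1^2 + a) / (2 y1)
s = (3*3^2 + 5) / (2*35) mod 53 = 5
x3 = s^2 - 2 x1 mod 53 = 5^2 - 2*3 = 19
y3 = s (x1 - x3) - y1 mod 53 = 5 * (3 - 19) - 35 = 44

2P = (19, 44)


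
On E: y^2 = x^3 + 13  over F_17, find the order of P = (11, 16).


Compute successive multiples of P until we hit O:
  1P = (11, 16)
  2P = (4, 14)
  3P = (0, 9)
  4P = (5, 11)
  5P = (5, 6)
  6P = (0, 8)
  7P = (4, 3)
  8P = (11, 1)
  ... (continuing to 9P)
  9P = O

ord(P) = 9


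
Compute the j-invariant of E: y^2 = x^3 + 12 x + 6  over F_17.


Delta = -16(4 a^3 + 27 b^2) mod 17 = 13
-1728 * (4 a)^3 = -1728 * (4*12)^3 mod 17 = 8
j = 8 * 13^(-1) mod 17 = 15

j = 15 (mod 17)


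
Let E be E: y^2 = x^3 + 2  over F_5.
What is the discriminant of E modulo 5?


4 a^3 + 27 b^2 = 4*0^3 + 27*2^2 = 0 + 108 = 108
Delta = -16 * (108) = -1728
Delta mod 5 = 2

Delta = 2 (mod 5)


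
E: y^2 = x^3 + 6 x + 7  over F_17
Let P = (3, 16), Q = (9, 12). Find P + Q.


P != Q, so use the chord formula.
s = (y2 - y1) / (x2 - x1) = (13) / (6) mod 17 = 5
x3 = s^2 - x1 - x2 mod 17 = 5^2 - 3 - 9 = 13
y3 = s (x1 - x3) - y1 mod 17 = 5 * (3 - 13) - 16 = 2

P + Q = (13, 2)


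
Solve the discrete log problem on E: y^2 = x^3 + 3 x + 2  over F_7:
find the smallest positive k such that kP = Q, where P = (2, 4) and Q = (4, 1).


Enumerate multiples of P until we hit Q = (4, 1):
  1P = (2, 4)
  2P = (4, 1)
Match found at i = 2.

k = 2


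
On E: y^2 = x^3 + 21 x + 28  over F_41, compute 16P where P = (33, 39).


k = 16 = 10000_2 (binary, LSB first: 00001)
Double-and-add from P = (33, 39):
  bit 0 = 0: acc unchanged = O
  bit 1 = 0: acc unchanged = O
  bit 2 = 0: acc unchanged = O
  bit 3 = 0: acc unchanged = O
  bit 4 = 1: acc = O + (2, 23) = (2, 23)

16P = (2, 23)


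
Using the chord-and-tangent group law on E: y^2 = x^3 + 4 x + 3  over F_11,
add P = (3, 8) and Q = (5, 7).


P != Q, so use the chord formula.
s = (y2 - y1) / (x2 - x1) = (10) / (2) mod 11 = 5
x3 = s^2 - x1 - x2 mod 11 = 5^2 - 3 - 5 = 6
y3 = s (x1 - x3) - y1 mod 11 = 5 * (3 - 6) - 8 = 10

P + Q = (6, 10)


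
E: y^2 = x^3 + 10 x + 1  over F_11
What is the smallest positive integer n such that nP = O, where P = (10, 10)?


Compute successive multiples of P until we hit O:
  1P = (10, 10)
  2P = (3, 5)
  3P = (3, 6)
  4P = (10, 1)
  5P = O

ord(P) = 5


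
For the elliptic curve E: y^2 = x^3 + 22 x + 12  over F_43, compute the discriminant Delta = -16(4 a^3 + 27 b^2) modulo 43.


4 a^3 + 27 b^2 = 4*22^3 + 27*12^2 = 42592 + 3888 = 46480
Delta = -16 * (46480) = -743680
Delta mod 43 = 5

Delta = 5 (mod 43)


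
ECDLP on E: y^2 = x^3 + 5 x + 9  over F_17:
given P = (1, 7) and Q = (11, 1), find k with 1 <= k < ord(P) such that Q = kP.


Enumerate multiples of P until we hit Q = (11, 1):
  1P = (1, 7)
  2P = (7, 9)
  3P = (11, 1)
Match found at i = 3.

k = 3


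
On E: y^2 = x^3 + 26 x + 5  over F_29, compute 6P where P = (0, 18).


k = 6 = 110_2 (binary, LSB first: 011)
Double-and-add from P = (0, 18):
  bit 0 = 0: acc unchanged = O
  bit 1 = 1: acc = O + (28, 23) = (28, 23)
  bit 2 = 1: acc = (28, 23) + (2, 6) = (15, 0)

6P = (15, 0)


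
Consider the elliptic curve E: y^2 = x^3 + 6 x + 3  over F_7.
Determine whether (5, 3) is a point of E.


Check whether y^2 = x^3 + 6 x + 3 (mod 7) for (x, y) = (5, 3).
LHS: y^2 = 3^2 mod 7 = 2
RHS: x^3 + 6 x + 3 = 5^3 + 6*5 + 3 mod 7 = 4
LHS != RHS

No, not on the curve


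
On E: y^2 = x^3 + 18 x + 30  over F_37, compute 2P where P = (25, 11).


Doubling: s = (3 x1^2 + a) / (2 y1)
s = (3*25^2 + 18) / (2*11) mod 37 = 7
x3 = s^2 - 2 x1 mod 37 = 7^2 - 2*25 = 36
y3 = s (x1 - x3) - y1 mod 37 = 7 * (25 - 36) - 11 = 23

2P = (36, 23)


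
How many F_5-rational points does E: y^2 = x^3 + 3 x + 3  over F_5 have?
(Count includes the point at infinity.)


For each x in F_5, count y with y^2 = x^3 + 3 x + 3 mod 5:
  x = 3: RHS = 4, y in [2, 3]  -> 2 point(s)
  x = 4: RHS = 4, y in [2, 3]  -> 2 point(s)
Affine points: 4. Add the point at infinity: total = 5.

#E(F_5) = 5


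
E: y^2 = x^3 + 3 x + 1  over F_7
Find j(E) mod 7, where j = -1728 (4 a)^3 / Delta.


Delta = -16(4 a^3 + 27 b^2) mod 7 = 3
-1728 * (4 a)^3 = -1728 * (4*3)^3 mod 7 = 6
j = 6 * 3^(-1) mod 7 = 2

j = 2 (mod 7)


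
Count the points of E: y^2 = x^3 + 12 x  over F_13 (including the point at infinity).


For each x in F_13, count y with y^2 = x^3 + 12 x + 0 mod 13:
  x = 0: RHS = 0, y in [0]  -> 1 point(s)
  x = 1: RHS = 0, y in [0]  -> 1 point(s)
  x = 5: RHS = 3, y in [4, 9]  -> 2 point(s)
  x = 8: RHS = 10, y in [6, 7]  -> 2 point(s)
  x = 12: RHS = 0, y in [0]  -> 1 point(s)
Affine points: 7. Add the point at infinity: total = 8.

#E(F_13) = 8


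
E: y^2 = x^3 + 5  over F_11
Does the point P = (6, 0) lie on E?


Check whether y^2 = x^3 + 0 x + 5 (mod 11) for (x, y) = (6, 0).
LHS: y^2 = 0^2 mod 11 = 0
RHS: x^3 + 0 x + 5 = 6^3 + 0*6 + 5 mod 11 = 1
LHS != RHS

No, not on the curve


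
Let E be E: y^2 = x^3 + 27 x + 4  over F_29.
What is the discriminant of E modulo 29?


4 a^3 + 27 b^2 = 4*27^3 + 27*4^2 = 78732 + 432 = 79164
Delta = -16 * (79164) = -1266624
Delta mod 29 = 9

Delta = 9 (mod 29)


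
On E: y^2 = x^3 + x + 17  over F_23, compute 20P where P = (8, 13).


k = 20 = 10100_2 (binary, LSB first: 00101)
Double-and-add from P = (8, 13):
  bit 0 = 0: acc unchanged = O
  bit 1 = 0: acc unchanged = O
  bit 2 = 1: acc = O + (18, 18) = (18, 18)
  bit 3 = 0: acc unchanged = (18, 18)
  bit 4 = 1: acc = (18, 18) + (11, 5) = (12, 3)

20P = (12, 3)


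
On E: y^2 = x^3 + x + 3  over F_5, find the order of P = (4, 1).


Compute successive multiples of P until we hit O:
  1P = (4, 1)
  2P = (1, 0)
  3P = (4, 4)
  4P = O

ord(P) = 4


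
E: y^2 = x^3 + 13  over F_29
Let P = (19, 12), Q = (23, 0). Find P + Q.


P != Q, so use the chord formula.
s = (y2 - y1) / (x2 - x1) = (17) / (4) mod 29 = 26
x3 = s^2 - x1 - x2 mod 29 = 26^2 - 19 - 23 = 25
y3 = s (x1 - x3) - y1 mod 29 = 26 * (19 - 25) - 12 = 6

P + Q = (25, 6)


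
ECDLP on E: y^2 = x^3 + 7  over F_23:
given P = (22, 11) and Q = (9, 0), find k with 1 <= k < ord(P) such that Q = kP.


Enumerate multiples of P until we hit Q = (9, 0):
  1P = (22, 11)
  2P = (11, 2)
  3P = (15, 1)
  4P = (4, 18)
  5P = (10, 15)
  6P = (9, 0)
Match found at i = 6.

k = 6


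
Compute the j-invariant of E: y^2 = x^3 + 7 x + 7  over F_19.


Delta = -16(4 a^3 + 27 b^2) mod 19 = 10
-1728 * (4 a)^3 = -1728 * (4*7)^3 mod 19 = 7
j = 7 * 10^(-1) mod 19 = 14

j = 14 (mod 19)


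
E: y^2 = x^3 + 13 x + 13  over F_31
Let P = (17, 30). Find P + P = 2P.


Doubling: s = (3 x1^2 + a) / (2 y1)
s = (3*17^2 + 13) / (2*30) mod 31 = 25
x3 = s^2 - 2 x1 mod 31 = 25^2 - 2*17 = 2
y3 = s (x1 - x3) - y1 mod 31 = 25 * (17 - 2) - 30 = 4

2P = (2, 4)


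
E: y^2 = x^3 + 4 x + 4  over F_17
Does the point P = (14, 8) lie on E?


Check whether y^2 = x^3 + 4 x + 4 (mod 17) for (x, y) = (14, 8).
LHS: y^2 = 8^2 mod 17 = 13
RHS: x^3 + 4 x + 4 = 14^3 + 4*14 + 4 mod 17 = 16
LHS != RHS

No, not on the curve


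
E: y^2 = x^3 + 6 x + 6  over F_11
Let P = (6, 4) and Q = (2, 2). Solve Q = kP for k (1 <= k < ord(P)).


Enumerate multiples of P until we hit Q = (2, 2):
  1P = (6, 4)
  2P = (2, 9)
  3P = (8, 4)
  4P = (8, 7)
  5P = (2, 2)
Match found at i = 5.

k = 5


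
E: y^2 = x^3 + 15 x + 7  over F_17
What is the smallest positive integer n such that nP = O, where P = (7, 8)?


Compute successive multiples of P until we hit O:
  1P = (7, 8)
  2P = (16, 5)
  3P = (13, 11)
  4P = (10, 16)
  5P = (9, 15)
  6P = (9, 2)
  7P = (10, 1)
  8P = (13, 6)
  ... (continuing to 11P)
  11P = O

ord(P) = 11


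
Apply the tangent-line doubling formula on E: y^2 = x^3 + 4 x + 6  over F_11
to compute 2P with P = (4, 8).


Doubling: s = (3 x1^2 + a) / (2 y1)
s = (3*4^2 + 4) / (2*8) mod 11 = 6
x3 = s^2 - 2 x1 mod 11 = 6^2 - 2*4 = 6
y3 = s (x1 - x3) - y1 mod 11 = 6 * (4 - 6) - 8 = 2

2P = (6, 2)


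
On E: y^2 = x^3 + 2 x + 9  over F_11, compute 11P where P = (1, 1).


k = 11 = 1011_2 (binary, LSB first: 1101)
Double-and-add from P = (1, 1):
  bit 0 = 1: acc = O + (1, 1) = (1, 1)
  bit 1 = 1: acc = (1, 1) + (7, 6) = (4, 2)
  bit 2 = 0: acc unchanged = (4, 2)
  bit 3 = 1: acc = (4, 2) + (5, 10) = (0, 8)

11P = (0, 8)


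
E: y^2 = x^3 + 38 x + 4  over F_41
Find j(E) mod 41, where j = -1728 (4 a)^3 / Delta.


Delta = -16(4 a^3 + 27 b^2) mod 41 = 23
-1728 * (4 a)^3 = -1728 * (4*38)^3 mod 41 = 36
j = 36 * 23^(-1) mod 41 = 39

j = 39 (mod 41)


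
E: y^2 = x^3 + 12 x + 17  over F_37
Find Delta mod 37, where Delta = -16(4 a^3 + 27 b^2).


4 a^3 + 27 b^2 = 4*12^3 + 27*17^2 = 6912 + 7803 = 14715
Delta = -16 * (14715) = -235440
Delta mod 37 = 28

Delta = 28 (mod 37)


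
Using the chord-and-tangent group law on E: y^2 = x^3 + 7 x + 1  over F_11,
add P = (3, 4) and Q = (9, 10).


P != Q, so use the chord formula.
s = (y2 - y1) / (x2 - x1) = (6) / (6) mod 11 = 1
x3 = s^2 - x1 - x2 mod 11 = 1^2 - 3 - 9 = 0
y3 = s (x1 - x3) - y1 mod 11 = 1 * (3 - 0) - 4 = 10

P + Q = (0, 10)


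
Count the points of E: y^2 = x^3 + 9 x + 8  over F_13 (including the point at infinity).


For each x in F_13, count y with y^2 = x^3 + 9 x + 8 mod 13:
  x = 3: RHS = 10, y in [6, 7]  -> 2 point(s)
  x = 4: RHS = 4, y in [2, 11]  -> 2 point(s)
  x = 5: RHS = 9, y in [3, 10]  -> 2 point(s)
  x = 9: RHS = 12, y in [5, 8]  -> 2 point(s)
Affine points: 8. Add the point at infinity: total = 9.

#E(F_13) = 9


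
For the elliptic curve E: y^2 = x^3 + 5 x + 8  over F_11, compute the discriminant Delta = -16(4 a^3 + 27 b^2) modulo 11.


4 a^3 + 27 b^2 = 4*5^3 + 27*8^2 = 500 + 1728 = 2228
Delta = -16 * (2228) = -35648
Delta mod 11 = 3

Delta = 3 (mod 11)


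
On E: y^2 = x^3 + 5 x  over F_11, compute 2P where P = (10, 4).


Doubling: s = (3 x1^2 + a) / (2 y1)
s = (3*10^2 + 5) / (2*4) mod 11 = 1
x3 = s^2 - 2 x1 mod 11 = 1^2 - 2*10 = 3
y3 = s (x1 - x3) - y1 mod 11 = 1 * (10 - 3) - 4 = 3

2P = (3, 3)


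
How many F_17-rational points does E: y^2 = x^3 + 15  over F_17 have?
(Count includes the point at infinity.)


For each x in F_17, count y with y^2 = x^3 + 0 x + 15 mod 17:
  x = 0: RHS = 15, y in [7, 10]  -> 2 point(s)
  x = 1: RHS = 16, y in [4, 13]  -> 2 point(s)
  x = 3: RHS = 8, y in [5, 12]  -> 2 point(s)
  x = 5: RHS = 4, y in [2, 15]  -> 2 point(s)
  x = 7: RHS = 1, y in [1, 16]  -> 2 point(s)
  x = 8: RHS = 0, y in [0]  -> 1 point(s)
  x = 9: RHS = 13, y in [8, 9]  -> 2 point(s)
  x = 12: RHS = 9, y in [3, 14]  -> 2 point(s)
  x = 13: RHS = 2, y in [6, 11]  -> 2 point(s)
Affine points: 17. Add the point at infinity: total = 18.

#E(F_17) = 18


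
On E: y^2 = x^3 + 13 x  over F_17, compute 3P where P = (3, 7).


k = 3 = 11_2 (binary, LSB first: 11)
Double-and-add from P = (3, 7):
  bit 0 = 1: acc = O + (3, 7) = (3, 7)
  bit 1 = 1: acc = (3, 7) + (15, 0) = (3, 10)

3P = (3, 10)


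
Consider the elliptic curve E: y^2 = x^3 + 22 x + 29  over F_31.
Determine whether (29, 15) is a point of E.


Check whether y^2 = x^3 + 22 x + 29 (mod 31) for (x, y) = (29, 15).
LHS: y^2 = 15^2 mod 31 = 8
RHS: x^3 + 22 x + 29 = 29^3 + 22*29 + 29 mod 31 = 8
LHS = RHS

Yes, on the curve


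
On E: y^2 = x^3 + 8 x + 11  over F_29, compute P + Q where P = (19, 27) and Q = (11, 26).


P != Q, so use the chord formula.
s = (y2 - y1) / (x2 - x1) = (28) / (21) mod 29 = 11
x3 = s^2 - x1 - x2 mod 29 = 11^2 - 19 - 11 = 4
y3 = s (x1 - x3) - y1 mod 29 = 11 * (19 - 4) - 27 = 22

P + Q = (4, 22)


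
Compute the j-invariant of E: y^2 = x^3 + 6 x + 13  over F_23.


Delta = -16(4 a^3 + 27 b^2) mod 23 = 16
-1728 * (4 a)^3 = -1728 * (4*6)^3 mod 23 = 20
j = 20 * 16^(-1) mod 23 = 7

j = 7 (mod 23)


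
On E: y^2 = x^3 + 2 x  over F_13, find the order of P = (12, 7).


Compute successive multiples of P until we hit O:
  1P = (12, 7)
  2P = (1, 9)
  3P = (1, 4)
  4P = (12, 6)
  5P = O

ord(P) = 5


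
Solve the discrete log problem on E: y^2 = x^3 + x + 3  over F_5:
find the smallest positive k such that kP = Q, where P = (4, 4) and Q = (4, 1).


Enumerate multiples of P until we hit Q = (4, 1):
  1P = (4, 4)
  2P = (1, 0)
  3P = (4, 1)
Match found at i = 3.

k = 3


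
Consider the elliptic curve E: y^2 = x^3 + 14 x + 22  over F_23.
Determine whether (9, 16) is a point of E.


Check whether y^2 = x^3 + 14 x + 22 (mod 23) for (x, y) = (9, 16).
LHS: y^2 = 16^2 mod 23 = 3
RHS: x^3 + 14 x + 22 = 9^3 + 14*9 + 22 mod 23 = 3
LHS = RHS

Yes, on the curve


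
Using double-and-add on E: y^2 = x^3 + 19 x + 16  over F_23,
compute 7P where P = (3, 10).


k = 7 = 111_2 (binary, LSB first: 111)
Double-and-add from P = (3, 10):
  bit 0 = 1: acc = O + (3, 10) = (3, 10)
  bit 1 = 1: acc = (3, 10) + (17, 13) = (21, 19)
  bit 2 = 1: acc = (21, 19) + (5, 12) = (21, 4)

7P = (21, 4)


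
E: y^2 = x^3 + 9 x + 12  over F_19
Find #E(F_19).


For each x in F_19, count y with y^2 = x^3 + 9 x + 12 mod 19:
  x = 2: RHS = 0, y in [0]  -> 1 point(s)
  x = 3: RHS = 9, y in [3, 16]  -> 2 point(s)
  x = 4: RHS = 17, y in [6, 13]  -> 2 point(s)
  x = 5: RHS = 11, y in [7, 12]  -> 2 point(s)
  x = 6: RHS = 16, y in [4, 15]  -> 2 point(s)
  x = 7: RHS = 0, y in [0]  -> 1 point(s)
  x = 8: RHS = 7, y in [8, 11]  -> 2 point(s)
  x = 9: RHS = 5, y in [9, 10]  -> 2 point(s)
  x = 10: RHS = 0, y in [0]  -> 1 point(s)
  x = 11: RHS = 17, y in [6, 13]  -> 2 point(s)
  x = 12: RHS = 5, y in [9, 10]  -> 2 point(s)
  x = 15: RHS = 7, y in [8, 11]  -> 2 point(s)
  x = 17: RHS = 5, y in [9, 10]  -> 2 point(s)
Affine points: 23. Add the point at infinity: total = 24.

#E(F_19) = 24


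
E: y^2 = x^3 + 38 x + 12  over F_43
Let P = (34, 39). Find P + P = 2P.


Doubling: s = (3 x1^2 + a) / (2 y1)
s = (3*34^2 + 38) / (2*39) mod 43 = 24
x3 = s^2 - 2 x1 mod 43 = 24^2 - 2*34 = 35
y3 = s (x1 - x3) - y1 mod 43 = 24 * (34 - 35) - 39 = 23

2P = (35, 23)


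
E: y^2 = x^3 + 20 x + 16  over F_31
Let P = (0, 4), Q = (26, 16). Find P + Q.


P != Q, so use the chord formula.
s = (y2 - y1) / (x2 - x1) = (12) / (26) mod 31 = 10
x3 = s^2 - x1 - x2 mod 31 = 10^2 - 0 - 26 = 12
y3 = s (x1 - x3) - y1 mod 31 = 10 * (0 - 12) - 4 = 0

P + Q = (12, 0)


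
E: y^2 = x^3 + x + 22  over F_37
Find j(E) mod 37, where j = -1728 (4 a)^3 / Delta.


Delta = -16(4 a^3 + 27 b^2) mod 37 = 9
-1728 * (4 a)^3 = -1728 * (4*1)^3 mod 37 = 1
j = 1 * 9^(-1) mod 37 = 33

j = 33 (mod 37)


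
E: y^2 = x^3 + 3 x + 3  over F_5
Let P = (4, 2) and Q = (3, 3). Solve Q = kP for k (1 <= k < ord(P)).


Enumerate multiples of P until we hit Q = (3, 3):
  1P = (4, 2)
  2P = (3, 2)
  3P = (3, 3)
Match found at i = 3.

k = 3


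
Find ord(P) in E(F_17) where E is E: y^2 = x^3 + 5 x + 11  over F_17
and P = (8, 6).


Compute successive multiples of P until we hit O:
  1P = (8, 6)
  2P = (5, 5)
  3P = (6, 6)
  4P = (3, 11)
  5P = (7, 10)
  6P = (1, 0)
  7P = (7, 7)
  8P = (3, 6)
  ... (continuing to 12P)
  12P = O

ord(P) = 12


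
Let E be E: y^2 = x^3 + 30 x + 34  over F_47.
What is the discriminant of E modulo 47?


4 a^3 + 27 b^2 = 4*30^3 + 27*34^2 = 108000 + 31212 = 139212
Delta = -16 * (139212) = -2227392
Delta mod 47 = 32

Delta = 32 (mod 47)


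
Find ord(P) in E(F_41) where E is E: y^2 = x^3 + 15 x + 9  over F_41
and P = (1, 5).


Compute successive multiples of P until we hit O:
  1P = (1, 5)
  2P = (16, 9)
  3P = (33, 22)
  4P = (5, 39)
  5P = (15, 40)
  6P = (21, 27)
  7P = (28, 35)
  8P = (35, 21)
  ... (continuing to 35P)
  35P = O

ord(P) = 35


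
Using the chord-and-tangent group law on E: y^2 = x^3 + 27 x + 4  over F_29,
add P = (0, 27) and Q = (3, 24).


P != Q, so use the chord formula.
s = (y2 - y1) / (x2 - x1) = (26) / (3) mod 29 = 28
x3 = s^2 - x1 - x2 mod 29 = 28^2 - 0 - 3 = 27
y3 = s (x1 - x3) - y1 mod 29 = 28 * (0 - 27) - 27 = 0

P + Q = (27, 0)


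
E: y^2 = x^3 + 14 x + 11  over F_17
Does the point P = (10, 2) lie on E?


Check whether y^2 = x^3 + 14 x + 11 (mod 17) for (x, y) = (10, 2).
LHS: y^2 = 2^2 mod 17 = 4
RHS: x^3 + 14 x + 11 = 10^3 + 14*10 + 11 mod 17 = 12
LHS != RHS

No, not on the curve


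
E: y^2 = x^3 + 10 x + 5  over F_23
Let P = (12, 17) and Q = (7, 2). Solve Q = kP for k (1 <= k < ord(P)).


Enumerate multiples of P until we hit Q = (7, 2):
  1P = (12, 17)
  2P = (7, 2)
Match found at i = 2.

k = 2


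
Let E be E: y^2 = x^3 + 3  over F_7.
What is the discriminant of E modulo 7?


4 a^3 + 27 b^2 = 4*0^3 + 27*3^2 = 0 + 243 = 243
Delta = -16 * (243) = -3888
Delta mod 7 = 4

Delta = 4 (mod 7)


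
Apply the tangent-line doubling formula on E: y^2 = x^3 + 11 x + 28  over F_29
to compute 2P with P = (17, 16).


Doubling: s = (3 x1^2 + a) / (2 y1)
s = (3*17^2 + 11) / (2*16) mod 29 = 22
x3 = s^2 - 2 x1 mod 29 = 22^2 - 2*17 = 15
y3 = s (x1 - x3) - y1 mod 29 = 22 * (17 - 15) - 16 = 28

2P = (15, 28)


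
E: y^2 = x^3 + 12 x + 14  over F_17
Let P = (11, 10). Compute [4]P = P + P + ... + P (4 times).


k = 4 = 100_2 (binary, LSB first: 001)
Double-and-add from P = (11, 10):
  bit 0 = 0: acc unchanged = O
  bit 1 = 0: acc unchanged = O
  bit 2 = 1: acc = O + (7, 4) = (7, 4)

4P = (7, 4)


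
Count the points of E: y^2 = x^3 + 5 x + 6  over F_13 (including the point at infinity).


For each x in F_13, count y with y^2 = x^3 + 5 x + 6 mod 13:
  x = 1: RHS = 12, y in [5, 8]  -> 2 point(s)
  x = 3: RHS = 9, y in [3, 10]  -> 2 point(s)
  x = 4: RHS = 12, y in [5, 8]  -> 2 point(s)
  x = 5: RHS = 0, y in [0]  -> 1 point(s)
  x = 8: RHS = 12, y in [5, 8]  -> 2 point(s)
  x = 9: RHS = 0, y in [0]  -> 1 point(s)
  x = 10: RHS = 3, y in [4, 9]  -> 2 point(s)
  x = 11: RHS = 1, y in [1, 12]  -> 2 point(s)
  x = 12: RHS = 0, y in [0]  -> 1 point(s)
Affine points: 15. Add the point at infinity: total = 16.

#E(F_13) = 16


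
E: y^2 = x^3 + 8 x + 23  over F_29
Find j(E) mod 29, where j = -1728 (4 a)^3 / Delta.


Delta = -16(4 a^3 + 27 b^2) mod 29 = 23
-1728 * (4 a)^3 = -1728 * (4*8)^3 mod 29 = 5
j = 5 * 23^(-1) mod 29 = 4

j = 4 (mod 29)


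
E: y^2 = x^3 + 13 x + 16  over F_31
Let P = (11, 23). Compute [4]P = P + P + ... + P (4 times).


k = 4 = 100_2 (binary, LSB first: 001)
Double-and-add from P = (11, 23):
  bit 0 = 0: acc unchanged = O
  bit 1 = 0: acc unchanged = O
  bit 2 = 1: acc = O + (11, 23) = (11, 23)

4P = (11, 23)
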